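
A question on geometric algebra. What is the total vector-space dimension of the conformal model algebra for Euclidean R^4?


The conformal model of R^4 uses Cl(5,1): the 4 Euclidean generators plus two extra orthogonal generators e+ (e+^2 = +1) and e- (e-^2 = -1), from which the null vectors e0, einf are built.
Number of generators m = 4 + 2 = 6.
dim Cl(p,q) = 2^m = 2^6 = 64


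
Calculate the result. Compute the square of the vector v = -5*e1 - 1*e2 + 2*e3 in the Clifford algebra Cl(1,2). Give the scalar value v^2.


v^2 = sum of c_i^2 * e_i^2
Positive signature terms (e_i^2 = +1): (-5)^2 = 25
Negative signature terms (e_j^2 = -1): (-1)^2 + 2^2 = 5
v^2 = 25 - 5 = 20


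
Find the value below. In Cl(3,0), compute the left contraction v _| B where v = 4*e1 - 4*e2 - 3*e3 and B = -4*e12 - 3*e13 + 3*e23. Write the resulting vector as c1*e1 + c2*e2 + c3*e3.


Left contraction v _| B = <vB>_1 (grade-1 part of the geometric product vB).
Using e1_|e12 = e2, e2_|e12 = -e1, e1_|e13 = e3, e3_|e13 = -e1, e2_|e23 = e3, e3_|e23 = -e2:
e1 coeff: -v2*b12 - v3*b13 = -(-4)*(-4) - (-3)*(-3) = -25
e2 coeff: v1*b12 - v3*b23 = (4)*(-4) - (-3)*(3) = -7
e3 coeff: v1*b13 + v2*b23 = (4)*(-3) + (-4)*(3) = -24
v _| B = -25*e1 - 7*e2 - 24*e3


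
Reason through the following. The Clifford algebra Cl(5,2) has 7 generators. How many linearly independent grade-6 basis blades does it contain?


Number of grade-k basis blades in Cl(p,q) with n = p + q is C(n, k).
n = 5 + 2 = 7
C(7, 6) = 7! / (6! * 1!)
= 5040 / (720 * 1)
= 7


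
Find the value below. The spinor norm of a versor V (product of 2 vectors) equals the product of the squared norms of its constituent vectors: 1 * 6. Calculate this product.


Spinor norm N(V) = |v1|^2 * |v2|^2 * ... * |v2|^2
= 1 * 6
Running product: 1, 6
N(V) = 6


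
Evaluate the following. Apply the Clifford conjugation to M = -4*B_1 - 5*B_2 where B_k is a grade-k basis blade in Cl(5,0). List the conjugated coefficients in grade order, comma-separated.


Clifford conjugate sign for grade k: (-1)^(k(k+1)/2)
Grade 1: (-1)^(1*2/2) = (-1)^1 = -1, coeff -4 -> 4
Grade 2: (-1)^(2*3/2) = (-1)^3 = -1, coeff -5 -> 5
Conjugated coefficients: 4, 5


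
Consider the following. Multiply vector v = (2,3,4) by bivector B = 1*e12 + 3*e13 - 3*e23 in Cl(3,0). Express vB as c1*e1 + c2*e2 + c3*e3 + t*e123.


vB has grade-1 (vector) and grade-3 (trivector) parts: vB = (v _| B) + (v ^ B).
Vector part <vB>_1:
  e1: -v2*b12 - v3*b13 = -(3)*(1) - (4)*(3) = -15
  e2: v1*b12 - v3*b23 = (2)*(1) - (4)*(-3) = 14
  e3: v1*b13 + v2*b23 = (2)*(3) + (3)*(-3) = -3
Trivector part <vB>_3:
  e123: v1*b23 - v2*b13 + v3*b12 = (2)*(-3) - (3)*(3) + (4)*(1) = -11
vB = -15*e1 + 14*e2 - 3*e3 - 11*e123


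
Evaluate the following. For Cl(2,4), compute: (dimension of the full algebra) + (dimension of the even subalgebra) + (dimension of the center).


n = 2 + 4 = 6
Total dim = 2^6 = 64
Even subalgebra dim = 2^5 = 32
n is even, so center dim = 1
Sum = 64 + 32 + 1 = 97


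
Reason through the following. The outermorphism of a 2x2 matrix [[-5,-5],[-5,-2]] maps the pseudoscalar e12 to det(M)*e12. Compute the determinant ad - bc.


The outermorphism of a linear map f sends e1^e2 to f(e1)^f(e2).
f(e1) = -5*e1 - 5*e2
f(e2) = -5*e1 - 2*e2
f(e1) ^ f(e2) = (-5*e1 - 5*e2) ^ (-5*e1 - 2*e2)
= (-5)*(-2)*e12 + (-5)*(-5)*e21
= (10 - 25)*e12
= -15*e12
Coefficient = -15


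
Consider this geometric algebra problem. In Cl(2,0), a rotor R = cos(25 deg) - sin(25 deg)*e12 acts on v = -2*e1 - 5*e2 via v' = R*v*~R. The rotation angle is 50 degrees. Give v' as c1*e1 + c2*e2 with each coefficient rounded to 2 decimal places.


Rotor R = cos(25deg) - sin(25deg)*e12
Rotation angle theta = 2 * 25 = 50 degrees
v' = R*v*~R rotates v by theta.
cos(50deg) = 0.6428, sin(50deg) = 0.7660
v'_1 = -2*cos(50deg) - (-5)*sin(50deg)
= -2*0.6428 - (-5)*0.7660
= 2.54
v'_2 = -2*sin(50deg) + (-5)*cos(50deg)
= -2*0.7660 + (-5)*0.6428
= -4.75
v' = 2.54*e1 - 4.75*e2


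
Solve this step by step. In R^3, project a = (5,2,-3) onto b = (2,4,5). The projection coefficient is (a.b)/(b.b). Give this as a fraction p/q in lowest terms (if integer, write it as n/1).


Projection coefficient = (a . b) / (b . b)
a . b = 5*2 + 2*4 + (-3)*5
= 10 + 8 + (-15) = 3
b . b = 2^2 + 4^2 + 5^2
= 4 + 16 + 25 = 45
Coefficient = 3/45
In lowest terms: 1/15


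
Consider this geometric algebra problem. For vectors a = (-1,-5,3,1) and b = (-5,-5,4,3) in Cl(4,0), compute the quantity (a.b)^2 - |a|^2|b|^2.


a . b = (-1)*(-5) + (-5)*(-5) + 3*4 + 1*3
= 5 + 25 + 12 + 3 = 45
|a|^2 = (-1)^2 + (-5)^2 + 3^2 + 1^2 = 36
|b|^2 = (-5)^2 + (-5)^2 + 4^2 + 3^2 = 75
(a.b)^2 = 45^2 = 2025
|a|^2 * |b|^2 = 36 * 75 = 2700
Result = 2025 - 2700 = -675


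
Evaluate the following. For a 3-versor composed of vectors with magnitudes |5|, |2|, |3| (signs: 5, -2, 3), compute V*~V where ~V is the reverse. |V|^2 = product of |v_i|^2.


Each vector v_i has |v_i|^2 = s_i^2
Squared scales: 5^2 = 25, (-2)^2 = 4, 3^2 = 9
|V|^2 = 25 * 4 * 9
= 900


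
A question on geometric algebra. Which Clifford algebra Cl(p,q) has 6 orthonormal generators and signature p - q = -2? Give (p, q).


We need p + q = 6 and p - q = -2.
Adding: 2p = 6 + (-2) = 4, so p = 2.
Then q = 6 - 2 = 4.
(p, q) = (2, 4)


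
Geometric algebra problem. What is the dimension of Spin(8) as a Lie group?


Spin(n) double-covers SO(n); both have Lie algebra so(n) of dimension n(n-1)/2.
n = 8
n(n-1) = 8 * 7 = 56
dim Spin(8) = 56/2 = 28


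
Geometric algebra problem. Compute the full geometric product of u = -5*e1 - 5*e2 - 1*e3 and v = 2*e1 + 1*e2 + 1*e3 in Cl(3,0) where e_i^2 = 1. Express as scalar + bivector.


In Cl(3,0): e_i^2 = 1, e_ie_j = -e_je_i for i != j.
Scalar part = u . v = (-5)*2 + (-5)*1 + (-1)*1
= -10 + (-5) + (-1) = -16
e12 coeff = (-5)*1 - (-5)*2 = -5 - (-10) = 5
e13 coeff = (-5)*1 - (-1)*2 = -5 - (-2) = -3
e23 coeff = (-5)*1 - (-1)*1 = -5 - (-1) = -4
uv = -16 + 5*e12 - 3*e13 - 4*e23


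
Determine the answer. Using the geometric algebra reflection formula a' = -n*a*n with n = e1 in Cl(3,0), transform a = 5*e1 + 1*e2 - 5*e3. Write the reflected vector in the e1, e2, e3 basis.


Reflection formula: a' = -n*a*n, with n = e1 (unit vector, n^2 = 1).
For reflection through hyperplane perp to e1:
The component along e1 flips sign, others stay.
a = (5, 1, -5)
a' = (-5, 1, -5)
a' = -5*e1 + 1*e2 - 5*e3


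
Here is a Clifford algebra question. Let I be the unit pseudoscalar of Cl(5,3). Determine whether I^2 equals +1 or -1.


The pseudoscalar I = e1...e_n (product of all n generators) of Cl(p,q) satisfies I^2 = (-1)^(q + n(n-1)/2).
p = 5, q = 3, n = p + q = 8
n(n-1)/2 = 8 * 7 / 2 = 28
Exponent = q + n(n-1)/2 = 3 + 28 = 31
I^2 = (-1)^31 = -1


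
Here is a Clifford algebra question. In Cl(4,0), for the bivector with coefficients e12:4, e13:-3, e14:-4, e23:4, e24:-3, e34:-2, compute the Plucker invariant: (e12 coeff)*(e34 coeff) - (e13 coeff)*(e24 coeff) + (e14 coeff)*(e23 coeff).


Plucker relation: af - be + cd
a*f = 4*(-2) = -8
b*e = (-3)*(-3) = 9
c*d = (-4)*4 = -16
af - be + cd = -8 - 9 + (-16)
= -33


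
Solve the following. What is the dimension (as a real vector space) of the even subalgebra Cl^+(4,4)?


Even subalgebra dimension = 2^(n-1)
n = 4 + 4 = 8
2^(8 - 1) = 2^7 = 128
Verification: sum of C(8,k) for even k = 1 + 28 + 70 + 28 + 1 = 128
Result = 128


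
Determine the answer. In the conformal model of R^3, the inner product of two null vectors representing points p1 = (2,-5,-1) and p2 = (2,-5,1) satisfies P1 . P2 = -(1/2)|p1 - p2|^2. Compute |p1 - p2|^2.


p1 - p2 = (0, 0, -2)
|p1 - p2|^2 = 0^2 + 0^2 + (-2)^2
= 0 + 0 + 4
= 4


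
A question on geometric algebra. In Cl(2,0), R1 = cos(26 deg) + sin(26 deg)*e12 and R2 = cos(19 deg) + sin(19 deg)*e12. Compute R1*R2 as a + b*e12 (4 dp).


Same-plane rotors commute and their half-angles add:
R1*R2 = cos(a1 + a2) + sin(a1 + a2)*e12.
a1 + a2 = 26 + 19 = 45 deg
cos(45 deg) = 0.7071
sin(45 deg) = 0.7071
R1*R2 = 0.7071 + 0.7071*e12


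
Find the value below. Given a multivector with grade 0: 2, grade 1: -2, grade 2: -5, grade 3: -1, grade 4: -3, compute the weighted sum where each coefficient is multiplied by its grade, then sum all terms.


Grade-weighted sum = sum of grade_k * coefficient_k
0*2 = 0
1*(-2) = -2
2*(-5) = -10
3*(-1) = -3
4*(-3) = -12
Total = 0 + (-2) + (-10) + (-3) + (-12) = -27


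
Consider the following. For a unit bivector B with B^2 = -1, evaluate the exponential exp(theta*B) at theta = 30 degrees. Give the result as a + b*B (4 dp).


For a unit bivector B with B^2 = -1, the exponential series gives
e^(theta*B) = cos(theta) + sin(theta)*B (the GA analogue of Euler's formula).
theta = 30 degrees = 0.523599 rad
cos(30 deg) = 0.8660
sin(30 deg) = 0.5000
exp(theta*B) = 0.8660 + 0.5000*B


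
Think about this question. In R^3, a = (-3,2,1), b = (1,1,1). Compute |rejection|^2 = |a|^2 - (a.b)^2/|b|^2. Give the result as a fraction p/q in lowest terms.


|a|^2 = (-3)^2 + 2^2 + 1^2 = 14
|b|^2 = 1^2 + 1^2 + 1^2 = 3
a . b = (-3)*1 + 2*1 + 1*1 = 0
(a.b)^2 = 0^2 = 0
|rej|^2 = 14 - 0/3
= (42 - 0)/3
= 42/3
In lowest terms: 14/1


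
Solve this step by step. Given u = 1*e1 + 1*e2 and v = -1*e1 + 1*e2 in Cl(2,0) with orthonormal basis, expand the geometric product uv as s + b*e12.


Expand: (1*e1 + 1*e2)(-1*e1 + 1*e2)
= 1*(-1)*e1e1 + 1*1*e1e2 + 1*(-1)*e2e1 + 1*1*e2e2
Using e1^2 = e2^2 = 1, e2e1 = -e1e2:
Scalar part s = 1*(-1) + 1*1 = -1 + 1 = 0
Bivector part b = 1*1 - 1*(-1) = 1 - (-1) = 2
uv = 0 + 2*e12


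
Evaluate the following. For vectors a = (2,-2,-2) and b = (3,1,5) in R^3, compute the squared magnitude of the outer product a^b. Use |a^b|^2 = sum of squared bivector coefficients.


a wedge b = (a1*b2 - a2*b1)*e12 + (a1*b3 - a3*b1)*e13 + (a2*b3 - a3*b2)*e23
e12 coeff: 2*1 - (-2)*3 = 2 - (-6) = 8
e13 coeff: 2*5 - (-2)*3 = 10 - (-6) = 16
e23 coeff: (-2)*5 - (-2)*1 = -10 - (-2) = -8
|a wedge b|^2 = 8^2 + 16^2 + (-8)^2
= 64 + 256 + 64
= 384


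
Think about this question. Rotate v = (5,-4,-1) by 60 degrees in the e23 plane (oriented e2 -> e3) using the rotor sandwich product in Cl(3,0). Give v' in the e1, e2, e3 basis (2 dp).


Rotor R = cos(30deg) - sin(30deg)*e23
Rotation angle theta = 2 * 30 = 60 degrees in the e23 plane (e2 -> e3).
The component perpendicular to the plane (e1) is invariant: v'_1 = v1 = 5.00
cos(60deg) = 0.5000, sin(60deg) = 0.8660
v'_2 = v2*cos(theta) - v3*sin(theta) = -4*0.5000 - (-1)*0.8660 = -1.13
v'_3 = v2*sin(theta) + v3*cos(theta) = -4*0.8660 + (-1)*0.5000 = -3.96
v' = 5.00*e1 - 1.13*e2 - 3.96*e3


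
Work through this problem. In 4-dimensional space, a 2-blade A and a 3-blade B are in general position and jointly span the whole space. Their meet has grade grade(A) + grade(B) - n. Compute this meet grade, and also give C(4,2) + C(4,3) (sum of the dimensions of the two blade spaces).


Meet grade = grade(A) + grade(B) - n
= 2 + 3 - 4 = 1
C(4,2) = 6
C(4,3) = 4
dim_A + dim_B = 6 + 4 = 10


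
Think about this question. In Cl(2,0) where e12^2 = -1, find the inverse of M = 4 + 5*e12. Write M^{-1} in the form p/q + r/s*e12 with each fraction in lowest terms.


M = 4 + 5*e12, where e12^2 = -1.
Since M commutes with its reverse ~M = a - b*e12, M * ~M = a^2 - b^2*e12^2 = a^2 + b^2.
So M^{-1} = ~M / (a^2 + b^2) = (a - b*e12)/(a^2 + b^2).
a^2 + b^2 = 16 + 25 = 41
Scalar part = 4/41 = 4/41
Bivector coeff = -5/41 = -5/41
M^{-1} = 4/41 - 5/41*e12


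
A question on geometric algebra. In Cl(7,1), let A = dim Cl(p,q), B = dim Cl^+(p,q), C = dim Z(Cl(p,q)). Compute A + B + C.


n = 7 + 1 = 8
Total dim = 2^8 = 256
Even subalgebra dim = 2^7 = 128
n is even, so center dim = 1
Sum = 256 + 128 + 1 = 385


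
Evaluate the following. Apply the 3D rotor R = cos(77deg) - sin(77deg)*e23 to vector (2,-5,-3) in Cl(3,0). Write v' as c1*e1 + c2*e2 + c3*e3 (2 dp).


Rotor R = cos(77deg) - sin(77deg)*e23
Rotation angle theta = 2 * 77 = 154 degrees in the e23 plane (e2 -> e3).
The component perpendicular to the plane (e1) is invariant: v'_1 = v1 = 2.00
cos(154deg) = -0.8988, sin(154deg) = 0.4384
v'_2 = v2*cos(theta) - v3*sin(theta) = -5*(-0.8988) - (-3)*0.4384 = 5.81
v'_3 = v2*sin(theta) + v3*cos(theta) = -5*0.4384 + (-3)*(-0.8988) = 0.50
v' = 2.00*e1 + 5.81*e2 + 0.50*e3


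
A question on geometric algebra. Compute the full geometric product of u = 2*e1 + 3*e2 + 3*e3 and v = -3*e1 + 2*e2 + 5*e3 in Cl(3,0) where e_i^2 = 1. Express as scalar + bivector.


In Cl(3,0): e_i^2 = 1, e_ie_j = -e_je_i for i != j.
Scalar part = u . v = 2*(-3) + 3*2 + 3*5
= -6 + 6 + 15 = 15
e12 coeff = 2*2 - 3*(-3) = 4 - (-9) = 13
e13 coeff = 2*5 - 3*(-3) = 10 - (-9) = 19
e23 coeff = 3*5 - 3*2 = 15 - 6 = 9
uv = 15 + 13*e12 + 19*e13 + 9*e23


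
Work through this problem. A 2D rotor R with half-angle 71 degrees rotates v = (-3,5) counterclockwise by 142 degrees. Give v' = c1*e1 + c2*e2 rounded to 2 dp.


Rotor R = cos(71deg) - sin(71deg)*e12
Rotation angle theta = 2 * 71 = 142 degrees
v' = R*v*~R rotates v by theta.
cos(142deg) = -0.7880, sin(142deg) = 0.6157
v'_1 = -3*cos(142deg) - 5*sin(142deg)
= -3*(-0.7880) - 5*0.6157
= -0.71
v'_2 = -3*sin(142deg) + 5*cos(142deg)
= -3*0.6157 + 5*(-0.7880)
= -5.79
v' = -0.71*e1 - 5.79*e2


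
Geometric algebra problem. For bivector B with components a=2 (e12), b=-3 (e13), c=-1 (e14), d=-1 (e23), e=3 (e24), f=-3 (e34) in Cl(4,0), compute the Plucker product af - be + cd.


Plucker relation: af - be + cd
a*f = 2*(-3) = -6
b*e = (-3)*3 = -9
c*d = (-1)*(-1) = 1
af - be + cd = -6 - (-9) + 1
= 4


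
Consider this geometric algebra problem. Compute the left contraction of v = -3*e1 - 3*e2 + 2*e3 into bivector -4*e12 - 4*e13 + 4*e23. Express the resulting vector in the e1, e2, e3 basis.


Left contraction v _| B = <vB>_1 (grade-1 part of the geometric product vB).
Using e1_|e12 = e2, e2_|e12 = -e1, e1_|e13 = e3, e3_|e13 = -e1, e2_|e23 = e3, e3_|e23 = -e2:
e1 coeff: -v2*b12 - v3*b13 = -(-3)*(-4) - (2)*(-4) = -4
e2 coeff: v1*b12 - v3*b23 = (-3)*(-4) - (2)*(4) = 4
e3 coeff: v1*b13 + v2*b23 = (-3)*(-4) + (-3)*(4) = 0
v _| B = -4*e1 + 4*e2 + 0*e3


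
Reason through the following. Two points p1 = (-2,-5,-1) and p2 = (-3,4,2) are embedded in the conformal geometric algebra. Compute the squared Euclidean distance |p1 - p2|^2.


p1 - p2 = (1, -9, -3)
|p1 - p2|^2 = 1^2 + (-9)^2 + (-3)^2
= 1 + 81 + 9
= 91


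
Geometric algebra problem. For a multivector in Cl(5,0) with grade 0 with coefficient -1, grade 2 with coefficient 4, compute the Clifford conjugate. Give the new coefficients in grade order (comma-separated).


Clifford conjugate sign for grade k: (-1)^(k(k+1)/2)
Grade 0: (-1)^(0*1/2) = (-1)^0 = 1, coeff -1 -> -1
Grade 2: (-1)^(2*3/2) = (-1)^3 = -1, coeff 4 -> -4
Conjugated coefficients: -1, -4


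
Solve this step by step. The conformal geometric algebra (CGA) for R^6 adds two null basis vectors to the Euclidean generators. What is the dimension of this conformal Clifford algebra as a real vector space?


The conformal model of R^6 uses Cl(7,1): the 6 Euclidean generators plus two extra orthogonal generators e+ (e+^2 = +1) and e- (e-^2 = -1), from which the null vectors e0, einf are built.
Number of generators m = 6 + 2 = 8.
dim Cl(p,q) = 2^m = 2^8 = 256


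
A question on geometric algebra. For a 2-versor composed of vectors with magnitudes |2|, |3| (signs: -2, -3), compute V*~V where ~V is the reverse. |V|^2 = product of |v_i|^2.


Each vector v_i has |v_i|^2 = s_i^2
Squared scales: (-2)^2 = 4, (-3)^2 = 9
|V|^2 = 4 * 9
= 36


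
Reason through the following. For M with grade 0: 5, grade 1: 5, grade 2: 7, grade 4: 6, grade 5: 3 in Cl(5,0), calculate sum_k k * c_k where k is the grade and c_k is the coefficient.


Grade-weighted sum = sum of grade_k * coefficient_k
0*5 = 0
1*5 = 5
2*7 = 14
4*6 = 24
5*3 = 15
Total = 0 + 5 + 14 + 24 + 15 = 58


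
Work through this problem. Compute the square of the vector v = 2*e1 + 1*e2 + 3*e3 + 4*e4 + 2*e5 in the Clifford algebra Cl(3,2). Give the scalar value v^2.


v^2 = sum of c_i^2 * e_i^2
Positive signature terms (e_i^2 = +1): 2^2 + 1^2 + 3^2 = 14
Negative signature terms (e_j^2 = -1): 4^2 + 2^2 = 20
v^2 = 14 - 20 = -6


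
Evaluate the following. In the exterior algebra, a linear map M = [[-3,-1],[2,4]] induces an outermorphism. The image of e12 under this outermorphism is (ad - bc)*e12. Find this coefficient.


The outermorphism of a linear map f sends e1^e2 to f(e1)^f(e2).
f(e1) = -3*e1 + 2*e2
f(e2) = -1*e1 + 4*e2
f(e1) ^ f(e2) = (-3*e1 + 2*e2) ^ (-1*e1 + 4*e2)
= (-3)*4*e12 + 2*(-1)*e21
= (-12 - (-2))*e12
= -10*e12
Coefficient = -10


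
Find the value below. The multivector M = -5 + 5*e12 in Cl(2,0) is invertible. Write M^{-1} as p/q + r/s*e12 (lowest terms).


M = -5 + 5*e12, where e12^2 = -1.
Since M commutes with its reverse ~M = a - b*e12, M * ~M = a^2 - b^2*e12^2 = a^2 + b^2.
So M^{-1} = ~M / (a^2 + b^2) = (a - b*e12)/(a^2 + b^2).
a^2 + b^2 = 25 + 25 = 50
Scalar part = -5/50 = -1/10
Bivector coeff = -5/50 = -1/10
M^{-1} = -1/10 - 1/10*e12


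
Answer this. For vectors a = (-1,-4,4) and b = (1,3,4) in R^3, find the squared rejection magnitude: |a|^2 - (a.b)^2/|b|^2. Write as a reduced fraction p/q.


|a|^2 = (-1)^2 + (-4)^2 + 4^2 = 33
|b|^2 = 1^2 + 3^2 + 4^2 = 26
a . b = (-1)*1 + (-4)*3 + 4*4 = 3
(a.b)^2 = 3^2 = 9
|rej|^2 = 33 - 9/26
= (858 - 9)/26
= 849/26
In lowest terms: 849/26


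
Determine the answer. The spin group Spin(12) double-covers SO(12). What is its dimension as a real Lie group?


Spin(n) double-covers SO(n); both have Lie algebra so(n) of dimension n(n-1)/2.
n = 12
n(n-1) = 12 * 11 = 132
dim Spin(12) = 132/2 = 66


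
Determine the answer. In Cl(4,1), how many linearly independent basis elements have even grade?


Even subalgebra dimension = 2^(n-1)
n = 4 + 1 = 5
2^(5 - 1) = 2^4 = 16
Verification: sum of C(5,k) for even k = 1 + 10 + 5 = 16
Result = 16


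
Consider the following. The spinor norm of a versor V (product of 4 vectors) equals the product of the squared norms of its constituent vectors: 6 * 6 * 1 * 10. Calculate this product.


Spinor norm N(V) = |v1|^2 * |v2|^2 * ... * |v4|^2
= 6 * 6 * 1 * 10
Running product: 6, 36, 36, 360
N(V) = 360


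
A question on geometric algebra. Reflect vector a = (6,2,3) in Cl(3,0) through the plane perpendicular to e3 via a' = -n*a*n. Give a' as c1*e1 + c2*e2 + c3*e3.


Reflection formula: a' = -n*a*n, with n = e3 (unit vector, n^2 = 1).
For reflection through hyperplane perp to e3:
The component along e3 flips sign, others stay.
a = (6, 2, 3)
a' = (6, 2, -3)
a' = 6*e1 + 2*e2 - 3*e3


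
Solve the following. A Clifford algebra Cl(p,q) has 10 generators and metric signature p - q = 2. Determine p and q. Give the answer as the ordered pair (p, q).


We need p + q = 10 and p - q = 2.
Adding: 2p = 10 + 2 = 12, so p = 6.
Then q = 10 - 6 = 4.
(p, q) = (6, 4)


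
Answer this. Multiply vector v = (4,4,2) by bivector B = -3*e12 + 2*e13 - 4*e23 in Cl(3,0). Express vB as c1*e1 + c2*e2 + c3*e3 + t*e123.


vB has grade-1 (vector) and grade-3 (trivector) parts: vB = (v _| B) + (v ^ B).
Vector part <vB>_1:
  e1: -v2*b12 - v3*b13 = -(4)*(-3) - (2)*(2) = 8
  e2: v1*b12 - v3*b23 = (4)*(-3) - (2)*(-4) = -4
  e3: v1*b13 + v2*b23 = (4)*(2) + (4)*(-4) = -8
Trivector part <vB>_3:
  e123: v1*b23 - v2*b13 + v3*b12 = (4)*(-4) - (4)*(2) + (2)*(-3) = -30
vB = 8*e1 - 4*e2 - 8*e3 - 30*e123


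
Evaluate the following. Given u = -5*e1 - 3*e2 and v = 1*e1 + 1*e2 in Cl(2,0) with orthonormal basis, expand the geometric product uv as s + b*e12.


Expand: (-5*e1 - 3*e2)(1*e1 + 1*e2)
= (-5)*1*e1e1 + (-5)*1*e1e2 + (-3)*1*e2e1 + (-3)*1*e2e2
Using e1^2 = e2^2 = 1, e2e1 = -e1e2:
Scalar part s = (-5)*1 + (-3)*1 = -5 + (-3) = -8
Bivector part b = (-5)*1 - (-3)*1 = -5 - (-3) = -2
uv = -8 - 2*e12


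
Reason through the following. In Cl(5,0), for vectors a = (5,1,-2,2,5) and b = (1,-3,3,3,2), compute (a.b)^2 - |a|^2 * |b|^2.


a . b = 5*1 + 1*(-3) + (-2)*3 + 2*3 + 5*2
= 5 + (-3) + (-6) + 6 + 10 = 12
|a|^2 = 5^2 + 1^2 + (-2)^2 + 2^2 + 5^2 = 59
|b|^2 = 1^2 + (-3)^2 + 3^2 + 3^2 + 2^2 = 32
(a.b)^2 = 12^2 = 144
|a|^2 * |b|^2 = 59 * 32 = 1888
Result = 144 - 1888 = -1744


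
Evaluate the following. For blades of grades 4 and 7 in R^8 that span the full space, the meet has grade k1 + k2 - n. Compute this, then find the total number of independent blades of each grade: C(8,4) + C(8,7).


Meet grade = grade(A) + grade(B) - n
= 4 + 7 - 8 = 3
C(8,4) = 70
C(8,7) = 8
dim_A + dim_B = 70 + 8 = 78


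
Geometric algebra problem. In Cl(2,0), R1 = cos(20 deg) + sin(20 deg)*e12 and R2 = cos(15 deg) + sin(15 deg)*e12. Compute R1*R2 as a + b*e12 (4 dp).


Same-plane rotors commute and their half-angles add:
R1*R2 = cos(a1 + a2) + sin(a1 + a2)*e12.
a1 + a2 = 20 + 15 = 35 deg
cos(35 deg) = 0.8192
sin(35 deg) = 0.5736
R1*R2 = 0.8192 + 0.5736*e12


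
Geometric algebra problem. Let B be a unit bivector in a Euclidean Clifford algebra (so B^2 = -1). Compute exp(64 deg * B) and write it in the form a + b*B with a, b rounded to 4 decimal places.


For a unit bivector B with B^2 = -1, the exponential series gives
e^(theta*B) = cos(theta) + sin(theta)*B (the GA analogue of Euler's formula).
theta = 64 degrees = 1.117011 rad
cos(64 deg) = 0.4384
sin(64 deg) = 0.8988
exp(theta*B) = 0.4384 + 0.8988*B


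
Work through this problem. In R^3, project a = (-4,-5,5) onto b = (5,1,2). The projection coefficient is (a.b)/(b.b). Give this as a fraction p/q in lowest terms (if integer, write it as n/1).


Projection coefficient = (a . b) / (b . b)
a . b = (-4)*5 + (-5)*1 + 5*2
= -20 + (-5) + 10 = -15
b . b = 5^2 + 1^2 + 2^2
= 25 + 1 + 4 = 30
Coefficient = -15/30
In lowest terms: -1/2


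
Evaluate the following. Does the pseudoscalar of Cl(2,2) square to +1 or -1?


The pseudoscalar I = e1...e_n (product of all n generators) of Cl(p,q) satisfies I^2 = (-1)^(q + n(n-1)/2).
p = 2, q = 2, n = p + q = 4
n(n-1)/2 = 4 * 3 / 2 = 6
Exponent = q + n(n-1)/2 = 2 + 6 = 8
I^2 = (-1)^8 = +1


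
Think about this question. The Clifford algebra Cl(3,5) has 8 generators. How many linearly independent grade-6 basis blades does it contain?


Number of grade-k basis blades in Cl(p,q) with n = p + q is C(n, k).
n = 3 + 5 = 8
C(8, 6) = 8! / (6! * 2!)
= 40320 / (720 * 2)
= 28


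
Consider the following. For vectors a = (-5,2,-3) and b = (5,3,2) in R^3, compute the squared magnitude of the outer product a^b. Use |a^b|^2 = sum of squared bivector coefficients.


a wedge b = (a1*b2 - a2*b1)*e12 + (a1*b3 - a3*b1)*e13 + (a2*b3 - a3*b2)*e23
e12 coeff: (-5)*3 - 2*5 = -15 - 10 = -25
e13 coeff: (-5)*2 - (-3)*5 = -10 - (-15) = 5
e23 coeff: 2*2 - (-3)*3 = 4 - (-9) = 13
|a wedge b|^2 = (-25)^2 + 5^2 + 13^2
= 625 + 25 + 169
= 819


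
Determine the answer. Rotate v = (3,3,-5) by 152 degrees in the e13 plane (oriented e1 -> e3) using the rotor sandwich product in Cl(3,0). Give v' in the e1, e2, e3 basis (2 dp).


Rotor R = cos(76deg) - sin(76deg)*e13
Rotation angle theta = 2 * 76 = 152 degrees in the e13 plane (e1 -> e3).
The component perpendicular to the plane (e2) is invariant: v'_2 = v2 = 3.00
cos(152deg) = -0.8829, sin(152deg) = 0.4695
v'_1 = v1*cos(theta) - v3*sin(theta) = 3*(-0.8829) - (-5)*0.4695 = -0.30
v'_3 = v1*sin(theta) + v3*cos(theta) = 3*0.4695 + (-5)*(-0.8829) = 5.82
v' = -0.30*e1 + 3.00*e2 + 5.82*e3


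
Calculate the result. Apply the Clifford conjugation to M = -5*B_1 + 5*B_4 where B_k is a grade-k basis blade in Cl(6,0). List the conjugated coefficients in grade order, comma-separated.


Clifford conjugate sign for grade k: (-1)^(k(k+1)/2)
Grade 1: (-1)^(1*2/2) = (-1)^1 = -1, coeff -5 -> 5
Grade 4: (-1)^(4*5/2) = (-1)^10 = 1, coeff 5 -> 5
Conjugated coefficients: 5, 5


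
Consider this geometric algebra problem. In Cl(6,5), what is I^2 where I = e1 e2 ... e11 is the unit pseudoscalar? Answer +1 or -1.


The pseudoscalar I = e1...e_n (product of all n generators) of Cl(p,q) satisfies I^2 = (-1)^(q + n(n-1)/2).
p = 6, q = 5, n = p + q = 11
n(n-1)/2 = 11 * 10 / 2 = 55
Exponent = q + n(n-1)/2 = 5 + 55 = 60
I^2 = (-1)^60 = +1


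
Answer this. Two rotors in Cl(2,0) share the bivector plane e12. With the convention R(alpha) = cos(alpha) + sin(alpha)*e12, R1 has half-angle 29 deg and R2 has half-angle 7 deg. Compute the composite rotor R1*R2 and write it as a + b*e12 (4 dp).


Same-plane rotors commute and their half-angles add:
R1*R2 = cos(a1 + a2) + sin(a1 + a2)*e12.
a1 + a2 = 29 + 7 = 36 deg
cos(36 deg) = 0.8090
sin(36 deg) = 0.5878
R1*R2 = 0.8090 + 0.5878*e12


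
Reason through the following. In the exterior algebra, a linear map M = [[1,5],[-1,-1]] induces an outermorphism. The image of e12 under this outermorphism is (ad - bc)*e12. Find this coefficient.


The outermorphism of a linear map f sends e1^e2 to f(e1)^f(e2).
f(e1) = 1*e1 - 1*e2
f(e2) = 5*e1 - 1*e2
f(e1) ^ f(e2) = (1*e1 - 1*e2) ^ (5*e1 - 1*e2)
= 1*(-1)*e12 + (-1)*5*e21
= (-1 - (-5))*e12
= 4*e12
Coefficient = 4


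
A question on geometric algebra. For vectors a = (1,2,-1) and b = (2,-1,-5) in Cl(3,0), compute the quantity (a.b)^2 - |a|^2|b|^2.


a . b = 1*2 + 2*(-1) + (-1)*(-5)
= 2 + (-2) + 5 = 5
|a|^2 = 1^2 + 2^2 + (-1)^2 = 6
|b|^2 = 2^2 + (-1)^2 + (-5)^2 = 30
(a.b)^2 = 5^2 = 25
|a|^2 * |b|^2 = 6 * 30 = 180
Result = 25 - 180 = -155


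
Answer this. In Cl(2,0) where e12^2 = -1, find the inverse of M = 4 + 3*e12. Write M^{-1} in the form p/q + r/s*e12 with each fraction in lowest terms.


M = 4 + 3*e12, where e12^2 = -1.
Since M commutes with its reverse ~M = a - b*e12, M * ~M = a^2 - b^2*e12^2 = a^2 + b^2.
So M^{-1} = ~M / (a^2 + b^2) = (a - b*e12)/(a^2 + b^2).
a^2 + b^2 = 16 + 9 = 25
Scalar part = 4/25 = 4/25
Bivector coeff = -3/25 = -3/25
M^{-1} = 4/25 - 3/25*e12


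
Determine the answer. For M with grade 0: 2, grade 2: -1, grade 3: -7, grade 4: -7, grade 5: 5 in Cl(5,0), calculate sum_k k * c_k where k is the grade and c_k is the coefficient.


Grade-weighted sum = sum of grade_k * coefficient_k
0*2 = 0
2*(-1) = -2
3*(-7) = -21
4*(-7) = -28
5*5 = 25
Total = 0 + (-2) + (-21) + (-28) + 25 = -26


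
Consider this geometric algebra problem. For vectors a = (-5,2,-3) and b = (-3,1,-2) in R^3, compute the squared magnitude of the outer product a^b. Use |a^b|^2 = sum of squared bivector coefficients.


a wedge b = (a1*b2 - a2*b1)*e12 + (a1*b3 - a3*b1)*e13 + (a2*b3 - a3*b2)*e23
e12 coeff: (-5)*1 - 2*(-3) = -5 - (-6) = 1
e13 coeff: (-5)*(-2) - (-3)*(-3) = 10 - 9 = 1
e23 coeff: 2*(-2) - (-3)*1 = -4 - (-3) = -1
|a wedge b|^2 = 1^2 + 1^2 + (-1)^2
= 1 + 1 + 1
= 3


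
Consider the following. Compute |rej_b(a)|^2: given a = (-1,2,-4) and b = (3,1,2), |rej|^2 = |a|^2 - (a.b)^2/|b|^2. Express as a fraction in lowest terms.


|a|^2 = (-1)^2 + 2^2 + (-4)^2 = 21
|b|^2 = 3^2 + 1^2 + 2^2 = 14
a . b = (-1)*3 + 2*1 + (-4)*2 = -9
(a.b)^2 = (-9)^2 = 81
|rej|^2 = 21 - 81/14
= (294 - 81)/14
= 213/14
In lowest terms: 213/14


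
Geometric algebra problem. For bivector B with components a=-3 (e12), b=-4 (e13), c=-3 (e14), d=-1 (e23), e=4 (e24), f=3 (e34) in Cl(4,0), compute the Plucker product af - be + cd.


Plucker relation: af - be + cd
a*f = (-3)*3 = -9
b*e = (-4)*4 = -16
c*d = (-3)*(-1) = 3
af - be + cd = -9 - (-16) + 3
= 10


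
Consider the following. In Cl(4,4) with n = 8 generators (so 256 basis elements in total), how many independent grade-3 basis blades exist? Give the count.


Number of grade-k basis blades in Cl(p,q) with n = p + q is C(n, k).
n = 4 + 4 = 8
C(8, 3) = 8! / (3! * 5!)
= 40320 / (6 * 120)
= 56


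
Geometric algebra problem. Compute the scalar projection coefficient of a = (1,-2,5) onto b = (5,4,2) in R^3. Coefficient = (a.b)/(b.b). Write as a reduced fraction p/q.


Projection coefficient = (a . b) / (b . b)
a . b = 1*5 + (-2)*4 + 5*2
= 5 + (-8) + 10 = 7
b . b = 5^2 + 4^2 + 2^2
= 25 + 16 + 4 = 45
Coefficient = 7/45
In lowest terms: 7/45


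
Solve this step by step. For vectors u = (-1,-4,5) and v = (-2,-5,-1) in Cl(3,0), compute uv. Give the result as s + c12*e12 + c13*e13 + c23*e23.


In Cl(3,0): e_i^2 = 1, e_ie_j = -e_je_i for i != j.
Scalar part = u . v = (-1)*(-2) + (-4)*(-5) + 5*(-1)
= 2 + 20 + (-5) = 17
e12 coeff = (-1)*(-5) - (-4)*(-2) = 5 - 8 = -3
e13 coeff = (-1)*(-1) - 5*(-2) = 1 - (-10) = 11
e23 coeff = (-4)*(-1) - 5*(-5) = 4 - (-25) = 29
uv = 17 - 3*e12 + 11*e13 + 29*e23


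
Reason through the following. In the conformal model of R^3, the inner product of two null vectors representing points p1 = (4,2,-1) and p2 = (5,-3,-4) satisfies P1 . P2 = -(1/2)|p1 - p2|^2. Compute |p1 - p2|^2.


p1 - p2 = (-1, 5, 3)
|p1 - p2|^2 = (-1)^2 + 5^2 + 3^2
= 1 + 25 + 9
= 35


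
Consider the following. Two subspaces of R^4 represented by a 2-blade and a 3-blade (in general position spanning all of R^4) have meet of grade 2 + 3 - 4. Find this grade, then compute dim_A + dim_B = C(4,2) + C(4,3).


Meet grade = grade(A) + grade(B) - n
= 2 + 3 - 4 = 1
C(4,2) = 6
C(4,3) = 4
dim_A + dim_B = 6 + 4 = 10


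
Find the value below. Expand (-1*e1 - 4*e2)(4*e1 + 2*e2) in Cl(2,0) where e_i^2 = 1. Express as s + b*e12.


Expand: (-1*e1 - 4*e2)(4*e1 + 2*e2)
= (-1)*4*e1e1 + (-1)*2*e1e2 + (-4)*4*e2e1 + (-4)*2*e2e2
Using e1^2 = e2^2 = 1, e2e1 = -e1e2:
Scalar part s = (-1)*4 + (-4)*2 = -4 + (-8) = -12
Bivector part b = (-1)*2 - (-4)*4 = -2 - (-16) = 14
uv = -12 + 14*e12


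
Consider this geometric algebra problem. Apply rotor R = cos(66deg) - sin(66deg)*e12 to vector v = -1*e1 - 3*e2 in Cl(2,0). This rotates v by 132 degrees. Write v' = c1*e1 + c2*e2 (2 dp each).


Rotor R = cos(66deg) - sin(66deg)*e12
Rotation angle theta = 2 * 66 = 132 degrees
v' = R*v*~R rotates v by theta.
cos(132deg) = -0.6691, sin(132deg) = 0.7431
v'_1 = -1*cos(132deg) - (-3)*sin(132deg)
= -1*(-0.6691) - (-3)*0.7431
= 2.90
v'_2 = -1*sin(132deg) + (-3)*cos(132deg)
= -1*0.7431 + (-3)*(-0.6691)
= 1.26
v' = 2.90*e1 + 1.26*e2


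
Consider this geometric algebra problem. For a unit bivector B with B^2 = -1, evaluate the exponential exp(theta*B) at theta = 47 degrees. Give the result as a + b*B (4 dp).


For a unit bivector B with B^2 = -1, the exponential series gives
e^(theta*B) = cos(theta) + sin(theta)*B (the GA analogue of Euler's formula).
theta = 47 degrees = 0.820305 rad
cos(47 deg) = 0.6820
sin(47 deg) = 0.7314
exp(theta*B) = 0.6820 + 0.7314*B


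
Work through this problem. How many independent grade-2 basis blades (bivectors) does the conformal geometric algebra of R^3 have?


The conformal model of R^3 uses Cl(4,1) with m = 3 + 2 = 5 generators.
Number of grade-2 blades = C(m, 2) = C(5, 2)
= 5*4/2 = 10


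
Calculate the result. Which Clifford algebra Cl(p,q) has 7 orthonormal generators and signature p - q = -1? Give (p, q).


We need p + q = 7 and p - q = -1.
Adding: 2p = 7 + (-1) = 6, so p = 3.
Then q = 7 - 3 = 4.
(p, q) = (3, 4)


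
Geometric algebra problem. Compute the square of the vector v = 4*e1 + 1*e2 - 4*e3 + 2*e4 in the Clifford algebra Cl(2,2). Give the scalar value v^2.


v^2 = sum of c_i^2 * e_i^2
Positive signature terms (e_i^2 = +1): 4^2 + 1^2 = 17
Negative signature terms (e_j^2 = -1): (-4)^2 + 2^2 = 20
v^2 = 17 - 20 = -3


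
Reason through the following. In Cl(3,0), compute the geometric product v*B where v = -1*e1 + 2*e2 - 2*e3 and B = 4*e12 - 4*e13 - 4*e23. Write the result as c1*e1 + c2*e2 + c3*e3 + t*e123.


vB has grade-1 (vector) and grade-3 (trivector) parts: vB = (v _| B) + (v ^ B).
Vector part <vB>_1:
  e1: -v2*b12 - v3*b13 = -(2)*(4) - (-2)*(-4) = -16
  e2: v1*b12 - v3*b23 = (-1)*(4) - (-2)*(-4) = -12
  e3: v1*b13 + v2*b23 = (-1)*(-4) + (2)*(-4) = -4
Trivector part <vB>_3:
  e123: v1*b23 - v2*b13 + v3*b12 = (-1)*(-4) - (2)*(-4) + (-2)*(4) = 4
vB = -16*e1 - 12*e2 - 4*e3 + 4*e123


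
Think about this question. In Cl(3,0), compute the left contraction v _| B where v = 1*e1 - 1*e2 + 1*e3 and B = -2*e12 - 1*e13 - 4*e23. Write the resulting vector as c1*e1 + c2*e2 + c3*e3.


Left contraction v _| B = <vB>_1 (grade-1 part of the geometric product vB).
Using e1_|e12 = e2, e2_|e12 = -e1, e1_|e13 = e3, e3_|e13 = -e1, e2_|e23 = e3, e3_|e23 = -e2:
e1 coeff: -v2*b12 - v3*b13 = -(-1)*(-2) - (1)*(-1) = -1
e2 coeff: v1*b12 - v3*b23 = (1)*(-2) - (1)*(-4) = 2
e3 coeff: v1*b13 + v2*b23 = (1)*(-1) + (-1)*(-4) = 3
v _| B = -1*e1 + 2*e2 + 3*e3


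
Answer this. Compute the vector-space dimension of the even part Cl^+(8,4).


Even subalgebra dimension = 2^(n-1)
n = 8 + 4 = 12
2^(12 - 1) = 2^11 = 2048
Verification: sum of C(12,k) for even k = 1 + 66 + 495 + 924 + 495 + 66 + 1 = 2048
Result = 2048


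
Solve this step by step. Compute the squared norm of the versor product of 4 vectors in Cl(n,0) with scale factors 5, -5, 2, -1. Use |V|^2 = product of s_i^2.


Each vector v_i has |v_i|^2 = s_i^2
Squared scales: 5^2 = 25, (-5)^2 = 25, 2^2 = 4, (-1)^2 = 1
|V|^2 = 25 * 25 * 4 * 1
= 2500


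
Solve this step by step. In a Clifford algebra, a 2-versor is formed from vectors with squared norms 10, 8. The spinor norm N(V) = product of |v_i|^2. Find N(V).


Spinor norm N(V) = |v1|^2 * |v2|^2 * ... * |v2|^2
= 10 * 8
Running product: 10, 80
N(V) = 80


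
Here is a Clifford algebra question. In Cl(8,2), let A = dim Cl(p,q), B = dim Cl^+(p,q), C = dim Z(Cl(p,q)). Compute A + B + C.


n = 8 + 2 = 10
Total dim = 2^10 = 1024
Even subalgebra dim = 2^9 = 512
n is even, so center dim = 1
Sum = 1024 + 512 + 1 = 1537


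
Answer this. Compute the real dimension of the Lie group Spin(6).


Spin(n) double-covers SO(n); both have Lie algebra so(n) of dimension n(n-1)/2.
n = 6
n(n-1) = 6 * 5 = 30
dim Spin(6) = 30/2 = 15


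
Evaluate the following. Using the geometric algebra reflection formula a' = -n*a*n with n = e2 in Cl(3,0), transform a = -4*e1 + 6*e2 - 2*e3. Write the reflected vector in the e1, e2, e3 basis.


Reflection formula: a' = -n*a*n, with n = e2 (unit vector, n^2 = 1).
For reflection through hyperplane perp to e2:
The component along e2 flips sign, others stay.
a = (-4, 6, -2)
a' = (-4, -6, -2)
a' = -4*e1 - 6*e2 - 2*e3


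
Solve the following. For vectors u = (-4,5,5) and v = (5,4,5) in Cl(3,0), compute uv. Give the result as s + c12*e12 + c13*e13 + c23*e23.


In Cl(3,0): e_i^2 = 1, e_ie_j = -e_je_i for i != j.
Scalar part = u . v = (-4)*5 + 5*4 + 5*5
= -20 + 20 + 25 = 25
e12 coeff = (-4)*4 - 5*5 = -16 - 25 = -41
e13 coeff = (-4)*5 - 5*5 = -20 - 25 = -45
e23 coeff = 5*5 - 5*4 = 25 - 20 = 5
uv = 25 - 41*e12 - 45*e13 + 5*e23


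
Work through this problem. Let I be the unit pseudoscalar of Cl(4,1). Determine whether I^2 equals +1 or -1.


The pseudoscalar I = e1...e_n (product of all n generators) of Cl(p,q) satisfies I^2 = (-1)^(q + n(n-1)/2).
p = 4, q = 1, n = p + q = 5
n(n-1)/2 = 5 * 4 / 2 = 10
Exponent = q + n(n-1)/2 = 1 + 10 = 11
I^2 = (-1)^11 = -1


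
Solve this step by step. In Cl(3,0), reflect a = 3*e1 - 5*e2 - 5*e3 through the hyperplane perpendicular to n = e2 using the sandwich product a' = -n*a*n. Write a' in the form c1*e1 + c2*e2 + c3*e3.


Reflection formula: a' = -n*a*n, with n = e2 (unit vector, n^2 = 1).
For reflection through hyperplane perp to e2:
The component along e2 flips sign, others stay.
a = (3, -5, -5)
a' = (3, 5, -5)
a' = 3*e1 + 5*e2 - 5*e3


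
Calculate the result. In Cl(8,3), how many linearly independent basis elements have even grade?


Even subalgebra dimension = 2^(n-1)
n = 8 + 3 = 11
2^(11 - 1) = 2^10 = 1024
Verification: sum of C(11,k) for even k = 1 + 55 + 330 + 462 + 165 + 11 = 1024
Result = 1024


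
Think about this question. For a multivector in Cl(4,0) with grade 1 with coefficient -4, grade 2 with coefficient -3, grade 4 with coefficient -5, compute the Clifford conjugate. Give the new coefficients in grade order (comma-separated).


Clifford conjugate sign for grade k: (-1)^(k(k+1)/2)
Grade 1: (-1)^(1*2/2) = (-1)^1 = -1, coeff -4 -> 4
Grade 2: (-1)^(2*3/2) = (-1)^3 = -1, coeff -3 -> 3
Grade 4: (-1)^(4*5/2) = (-1)^10 = 1, coeff -5 -> -5
Conjugated coefficients: 4, 3, -5


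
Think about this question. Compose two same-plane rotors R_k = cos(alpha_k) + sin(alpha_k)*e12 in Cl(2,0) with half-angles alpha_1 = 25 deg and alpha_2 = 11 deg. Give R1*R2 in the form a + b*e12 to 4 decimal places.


Same-plane rotors commute and their half-angles add:
R1*R2 = cos(a1 + a2) + sin(a1 + a2)*e12.
a1 + a2 = 25 + 11 = 36 deg
cos(36 deg) = 0.8090
sin(36 deg) = 0.5878
R1*R2 = 0.8090 + 0.5878*e12


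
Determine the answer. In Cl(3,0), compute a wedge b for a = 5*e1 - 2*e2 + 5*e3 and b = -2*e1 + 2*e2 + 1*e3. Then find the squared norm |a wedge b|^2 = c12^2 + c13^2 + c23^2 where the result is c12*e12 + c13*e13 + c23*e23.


a wedge b = (a1*b2 - a2*b1)*e12 + (a1*b3 - a3*b1)*e13 + (a2*b3 - a3*b2)*e23
e12 coeff: 5*2 - (-2)*(-2) = 10 - 4 = 6
e13 coeff: 5*1 - 5*(-2) = 5 - (-10) = 15
e23 coeff: (-2)*1 - 5*2 = -2 - 10 = -12
|a wedge b|^2 = 6^2 + 15^2 + (-12)^2
= 36 + 225 + 144
= 405


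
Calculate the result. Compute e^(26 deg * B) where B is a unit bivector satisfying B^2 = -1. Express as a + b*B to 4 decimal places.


For a unit bivector B with B^2 = -1, the exponential series gives
e^(theta*B) = cos(theta) + sin(theta)*B (the GA analogue of Euler's formula).
theta = 26 degrees = 0.453786 rad
cos(26 deg) = 0.8988
sin(26 deg) = 0.4384
exp(theta*B) = 0.8988 + 0.4384*B


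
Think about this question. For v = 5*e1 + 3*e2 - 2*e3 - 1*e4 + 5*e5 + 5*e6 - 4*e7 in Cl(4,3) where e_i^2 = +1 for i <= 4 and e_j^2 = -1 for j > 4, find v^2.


v^2 = sum of c_i^2 * e_i^2
Positive signature terms (e_i^2 = +1): 5^2 + 3^2 + (-2)^2 + (-1)^2 = 39
Negative signature terms (e_j^2 = -1): 5^2 + 5^2 + (-4)^2 = 66
v^2 = 39 - 66 = -27


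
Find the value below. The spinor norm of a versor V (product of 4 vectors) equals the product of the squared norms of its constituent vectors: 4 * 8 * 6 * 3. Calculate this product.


Spinor norm N(V) = |v1|^2 * |v2|^2 * ... * |v4|^2
= 4 * 8 * 6 * 3
Running product: 4, 32, 192, 576
N(V) = 576


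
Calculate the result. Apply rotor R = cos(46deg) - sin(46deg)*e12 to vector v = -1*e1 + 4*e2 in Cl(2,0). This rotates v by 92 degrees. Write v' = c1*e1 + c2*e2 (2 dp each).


Rotor R = cos(46deg) - sin(46deg)*e12
Rotation angle theta = 2 * 46 = 92 degrees
v' = R*v*~R rotates v by theta.
cos(92deg) = -0.0349, sin(92deg) = 0.9994
v'_1 = -1*cos(92deg) - 4*sin(92deg)
= -1*(-0.0349) - 4*0.9994
= -3.96
v'_2 = -1*sin(92deg) + 4*cos(92deg)
= -1*0.9994 + 4*(-0.0349)
= -1.14
v' = -3.96*e1 - 1.14*e2


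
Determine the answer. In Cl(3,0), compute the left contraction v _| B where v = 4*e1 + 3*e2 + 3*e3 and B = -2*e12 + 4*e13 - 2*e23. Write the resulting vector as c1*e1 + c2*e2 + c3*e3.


Left contraction v _| B = <vB>_1 (grade-1 part of the geometric product vB).
Using e1_|e12 = e2, e2_|e12 = -e1, e1_|e13 = e3, e3_|e13 = -e1, e2_|e23 = e3, e3_|e23 = -e2:
e1 coeff: -v2*b12 - v3*b13 = -(3)*(-2) - (3)*(4) = -6
e2 coeff: v1*b12 - v3*b23 = (4)*(-2) - (3)*(-2) = -2
e3 coeff: v1*b13 + v2*b23 = (4)*(4) + (3)*(-2) = 10
v _| B = -6*e1 - 2*e2 + 10*e3


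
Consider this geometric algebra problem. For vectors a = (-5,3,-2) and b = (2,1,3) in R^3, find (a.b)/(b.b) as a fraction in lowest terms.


Projection coefficient = (a . b) / (b . b)
a . b = (-5)*2 + 3*1 + (-2)*3
= -10 + 3 + (-6) = -13
b . b = 2^2 + 1^2 + 3^2
= 4 + 1 + 9 = 14
Coefficient = -13/14
In lowest terms: -13/14


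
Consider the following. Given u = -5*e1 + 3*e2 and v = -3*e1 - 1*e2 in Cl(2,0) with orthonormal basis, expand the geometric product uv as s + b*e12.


Expand: (-5*e1 + 3*e2)(-3*e1 - 1*e2)
= (-5)*(-3)*e1e1 + (-5)*(-1)*e1e2 + 3*(-3)*e2e1 + 3*(-1)*e2e2
Using e1^2 = e2^2 = 1, e2e1 = -e1e2:
Scalar part s = (-5)*(-3) + 3*(-1) = 15 + (-3) = 12
Bivector part b = (-5)*(-1) - 3*(-3) = 5 - (-9) = 14
uv = 12 + 14*e12


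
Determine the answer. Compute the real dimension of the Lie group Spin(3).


Spin(n) double-covers SO(n); both have Lie algebra so(n) of dimension n(n-1)/2.
n = 3
n(n-1) = 3 * 2 = 6
dim Spin(3) = 6/2 = 3


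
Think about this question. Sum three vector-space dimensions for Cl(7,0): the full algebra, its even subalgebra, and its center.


n = 7 + 0 = 7
Total dim = 2^7 = 128
Even subalgebra dim = 2^6 = 64
n is odd, so center dim = 2
Sum = 128 + 64 + 2 = 194
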